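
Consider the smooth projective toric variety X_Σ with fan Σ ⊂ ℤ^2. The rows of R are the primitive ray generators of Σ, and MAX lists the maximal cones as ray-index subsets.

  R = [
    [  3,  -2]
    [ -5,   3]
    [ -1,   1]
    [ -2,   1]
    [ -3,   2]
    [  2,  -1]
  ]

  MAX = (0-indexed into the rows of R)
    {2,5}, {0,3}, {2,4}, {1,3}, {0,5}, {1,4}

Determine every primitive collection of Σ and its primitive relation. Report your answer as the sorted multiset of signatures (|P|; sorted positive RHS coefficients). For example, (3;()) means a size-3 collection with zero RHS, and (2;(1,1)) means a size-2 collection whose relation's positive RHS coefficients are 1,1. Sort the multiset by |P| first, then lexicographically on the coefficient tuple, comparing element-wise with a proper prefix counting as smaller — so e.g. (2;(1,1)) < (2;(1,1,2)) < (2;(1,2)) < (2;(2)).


Minimal non-faces — 9 found among 6 rays, 6 max cones:

  P={0,4}:  v_{0} + v_{4} = 0  →  sig = (2;())
  P={3,5}:  v_{3} + v_{5} = 0  →  sig = (2;())
  P={0,1}:  v_{0} + v_{1} = v_{3}  →  sig = (2;(1))
  P={0,2}:  v_{0} + v_{2} = v_{5}  →  sig = (2;(1))
  P={1,5}:  v_{1} + v_{5} = v_{4}  →  sig = (2;(1))
  P={2,3}:  v_{2} + v_{3} = v_{4}  →  sig = (2;(1))
  P={3,4}:  v_{3} + v_{4} = v_{1}  →  sig = (2;(1))
  P={4,5}:  v_{4} + v_{5} = v_{2}  →  sig = (2;(1))
  P={1,2}:  v_{1} + v_{2} = 2·v_{4}  →  sig = (2;(2))

so the primitive-relation signature multiset is
{ (2;()) ×2,  (2;(1)) ×6,  (2;(2)) }


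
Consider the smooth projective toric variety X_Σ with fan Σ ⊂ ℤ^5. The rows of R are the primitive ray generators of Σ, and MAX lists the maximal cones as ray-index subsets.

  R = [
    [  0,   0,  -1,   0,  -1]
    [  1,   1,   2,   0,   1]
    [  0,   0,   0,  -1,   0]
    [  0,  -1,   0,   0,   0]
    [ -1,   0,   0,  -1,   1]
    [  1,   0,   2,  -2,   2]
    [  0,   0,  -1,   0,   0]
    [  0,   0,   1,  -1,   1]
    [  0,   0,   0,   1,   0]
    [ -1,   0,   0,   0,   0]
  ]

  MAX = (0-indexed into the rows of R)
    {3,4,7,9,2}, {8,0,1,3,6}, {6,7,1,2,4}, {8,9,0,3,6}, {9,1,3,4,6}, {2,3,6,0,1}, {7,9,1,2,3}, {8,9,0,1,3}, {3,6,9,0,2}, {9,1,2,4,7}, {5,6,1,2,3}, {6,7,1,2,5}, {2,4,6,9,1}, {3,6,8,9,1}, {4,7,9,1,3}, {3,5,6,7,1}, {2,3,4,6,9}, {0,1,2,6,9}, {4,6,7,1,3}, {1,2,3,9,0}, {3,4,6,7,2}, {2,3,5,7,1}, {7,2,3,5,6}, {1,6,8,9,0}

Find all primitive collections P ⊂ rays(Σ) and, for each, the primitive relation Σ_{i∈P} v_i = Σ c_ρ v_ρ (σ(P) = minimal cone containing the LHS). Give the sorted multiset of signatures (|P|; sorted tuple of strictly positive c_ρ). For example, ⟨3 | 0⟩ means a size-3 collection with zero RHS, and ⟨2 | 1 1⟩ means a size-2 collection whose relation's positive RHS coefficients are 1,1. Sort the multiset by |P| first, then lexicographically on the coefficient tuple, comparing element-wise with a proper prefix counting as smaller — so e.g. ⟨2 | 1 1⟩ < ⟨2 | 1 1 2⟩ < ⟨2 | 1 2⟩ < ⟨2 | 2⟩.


|primitive collections| = 14. Relations:

  {2,8}:  v_{2} + v_{8} = 0  ⟹  sig = ⟨2 | 0⟩
  {0,7}:  v_{0} + v_{7} = v_{2}  ⟹  sig = ⟨2 | 1⟩
  {0,4}:  v_{0} + v_{4} = v_{2} + v_{6} + v_{9}  ⟹  sig = ⟨2 | 1 1 1⟩
  {5,8}:  v_{5} + v_{8} = v_{1} + v_{3} + v_{6} + v_{7}  ⟹  sig = ⟨2 | 1 1 1 1⟩
  {7,8}:  v_{7} + v_{8} = v_{1} + v_{3} + v_{6} + v_{9}  ⟹  sig = ⟨2 | 1 1 1 1⟩
  {0,5}:  v_{0} + v_{5} = v_{1} + 2·v_{2} + v_{3} + v_{6}  ⟹  sig = ⟨2 | 1 1 1 2⟩
  {4,8}:  v_{4} + v_{8} = v_{1} + v_{3} + 2·v_{6} + 2·v_{9}  ⟹  sig = ⟨2 | 1 1 2 2⟩
  {4,5}:  v_{4} + v_{5} = v_{6} + 3·v_{7}  ⟹  sig = ⟨2 | 1 3⟩
  {5,9}:  v_{5} + v_{9} = 2·v_{7}  ⟹  sig = ⟨2 | 2⟩
  {6,7,9}:  v_{6} + v_{7} + v_{9} = v_{4}  ⟹  sig = ⟨3 | 1⟩
  {1,2,3,4}:  v_{1} + v_{2} + v_{3} + v_{4} = 2·v_{7}  ⟹  sig = ⟨4 | 2⟩
  {0,1,3,6,9}:  v_{0} + v_{1} + v_{3} + v_{6} + v_{9} = 0  ⟹  sig = ⟨5 | 0⟩
  {1,2,3,6,7}:  v_{1} + v_{2} + v_{3} + v_{6} + v_{7} = v_{5}  ⟹  sig = ⟨5 | 1⟩
  {1,2,3,6,9}:  v_{1} + v_{2} + v_{3} + v_{6} + v_{9} = v_{7}  ⟹  sig = ⟨5 | 1⟩

Signatures (|P|; sorted positive RHS coefficients), sorted:
{ ⟨2 | 0⟩,  ⟨2 | 1⟩,  ⟨2 | 1 1 1⟩,  ⟨2 | 1 1 1 1⟩ ×2,  ⟨2 | 1 1 1 2⟩,  ⟨2 | 1 1 2 2⟩,  ⟨2 | 1 3⟩,  ⟨2 | 2⟩,  ⟨3 | 1⟩,  ⟨4 | 2⟩,  ⟨5 | 0⟩,  ⟨5 | 1⟩ ×2 }


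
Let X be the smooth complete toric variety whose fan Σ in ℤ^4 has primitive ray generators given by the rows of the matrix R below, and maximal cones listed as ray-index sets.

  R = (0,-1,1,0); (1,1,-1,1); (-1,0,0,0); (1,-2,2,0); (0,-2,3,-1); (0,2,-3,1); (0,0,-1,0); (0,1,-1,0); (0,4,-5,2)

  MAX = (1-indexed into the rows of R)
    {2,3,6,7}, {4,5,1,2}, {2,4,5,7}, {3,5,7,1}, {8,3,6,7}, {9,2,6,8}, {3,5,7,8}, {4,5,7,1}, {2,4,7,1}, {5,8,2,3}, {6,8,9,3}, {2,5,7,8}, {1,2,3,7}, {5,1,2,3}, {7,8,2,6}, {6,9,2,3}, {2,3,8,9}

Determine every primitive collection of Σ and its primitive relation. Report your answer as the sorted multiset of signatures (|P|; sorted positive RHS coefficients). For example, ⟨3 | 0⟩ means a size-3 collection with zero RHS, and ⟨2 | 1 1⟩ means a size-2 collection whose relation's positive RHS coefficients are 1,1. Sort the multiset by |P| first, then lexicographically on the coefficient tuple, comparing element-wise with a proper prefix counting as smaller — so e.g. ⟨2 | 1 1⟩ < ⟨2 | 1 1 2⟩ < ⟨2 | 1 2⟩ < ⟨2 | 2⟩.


Δ(Σ) — 9 vertices, 14 min non-faces:

  P={1,8}:  v_{1} + v_{8} = 0  ⟹  sig = ⟨2 | 0⟩
  P={5,6}:  v_{5} + v_{6} = 0  ⟹  sig = ⟨2 | 0⟩
  P={1,6}:  v_{1} + v_{6} = v_{2} + v_{3} + v_{7}  ⟹  sig = ⟨2 | 1 1 1⟩
  P={1,9}:  v_{1} + v_{9} = v_{2} + v_{3} + v_{6}  ⟹  sig = ⟨2 | 1 1 1⟩
  P={4,6}:  v_{4} + v_{6} = v_{1} + v_{2} + v_{7}  ⟹  sig = ⟨2 | 1 1 1⟩
  P={4,8}:  v_{4} + v_{8} = v_{2} + v_{5} + v_{7}  ⟹  sig = ⟨2 | 1 1 1⟩
  P={5,9}:  v_{5} + v_{9} = v_{2} + v_{3} + v_{8}  ⟹  sig = ⟨2 | 1 1 1⟩
  P={4,9}:  v_{4} + v_{9} = 2·v_{2} + v_{3} + v_{7}  ⟹  sig = ⟨2 | 1 1 2⟩
  P={3,4}:  v_{3} + v_{4} = 2·v_{1}  ⟹  sig = ⟨2 | 2⟩
  P={7,9}:  v_{7} + v_{9} = 2·v_{6}  ⟹  sig = ⟨2 | 2⟩
  P={1,2,5,7}:  v_{1} + v_{2} + v_{5} + v_{7} = v_{4}  ⟹  sig = ⟨4 | 1⟩
  P={2,3,5,7}:  v_{2} + v_{3} + v_{5} + v_{7} = v_{1}  ⟹  sig = ⟨4 | 1⟩
  P={2,3,6,8}:  v_{2} + v_{3} + v_{6} + v_{8} = v_{9}  ⟹  sig = ⟨4 | 1⟩
  P={2,3,7,8}:  v_{2} + v_{3} + v_{7} + v_{8} = v_{6}  ⟹  sig = ⟨4 | 1⟩

so the primitive-relation signature multiset is
{ ⟨2 | 0⟩ ×2,  ⟨2 | 1 1 1⟩ ×5,  ⟨2 | 1 1 2⟩,  ⟨2 | 2⟩ ×2,  ⟨4 | 1⟩ ×4 }


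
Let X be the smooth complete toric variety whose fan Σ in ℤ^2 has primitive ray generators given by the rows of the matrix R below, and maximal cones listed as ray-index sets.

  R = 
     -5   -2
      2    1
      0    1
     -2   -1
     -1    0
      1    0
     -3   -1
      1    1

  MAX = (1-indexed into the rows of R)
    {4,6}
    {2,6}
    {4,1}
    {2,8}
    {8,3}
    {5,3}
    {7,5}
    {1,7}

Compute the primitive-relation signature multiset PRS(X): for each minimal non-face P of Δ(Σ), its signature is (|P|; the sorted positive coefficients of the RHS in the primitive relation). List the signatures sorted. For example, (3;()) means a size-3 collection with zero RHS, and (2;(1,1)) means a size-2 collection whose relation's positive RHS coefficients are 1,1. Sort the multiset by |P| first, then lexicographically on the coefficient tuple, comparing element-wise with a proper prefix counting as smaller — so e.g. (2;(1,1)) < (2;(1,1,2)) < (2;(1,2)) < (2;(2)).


Σ has 20 primitive collections:

  P = {2,4}:  v_{2} + v_{4} = 0  so sig = (2;())
  P = {5,6}:  v_{5} + v_{6} = 0  so sig = (2;())
  P = {1,2}:  v_{1} + v_{2} = v_{7}  so sig = (2;(1))
  P = {2,5}:  v_{2} + v_{5} = v_{8}  so sig = (2;(1))
  P = {2,7}:  v_{2} + v_{7} = v_{5}  so sig = (2;(1))
  P = {3,6}:  v_{3} + v_{6} = v_{8}  so sig = (2;(1))
  P = {4,5}:  v_{4} + v_{5} = v_{7}  so sig = (2;(1))
  P = {4,7}:  v_{4} + v_{7} = v_{1}  so sig = (2;(1))
  P = {4,8}:  v_{4} + v_{8} = v_{5}  so sig = (2;(1))
  P = {5,8}:  v_{5} + v_{8} = v_{3}  so sig = (2;(1))
  P = {6,7}:  v_{6} + v_{7} = v_{4}  so sig = (2;(1))
  P = {6,8}:  v_{6} + v_{8} = v_{2}  so sig = (2;(1))
  P = {1,8}:  v_{1} + v_{8} = v_{5} + v_{7}  so sig = (2;(1,1))
  P = {1,3}:  v_{1} + v_{3} = 2·v_{5} + v_{7}  so sig = (2;(1,2))
  P = {1,5}:  v_{1} + v_{5} = 2·v_{7}  so sig = (2;(2))
  P = {1,6}:  v_{1} + v_{6} = 2·v_{4}  so sig = (2;(2))
  P = {2,3}:  v_{2} + v_{3} = 2·v_{8}  so sig = (2;(2))
  P = {3,4}:  v_{3} + v_{4} = 2·v_{5}  so sig = (2;(2))
  P = {7,8}:  v_{7} + v_{8} = 2·v_{5}  so sig = (2;(2))
  P = {3,7}:  v_{3} + v_{7} = 3·v_{5}  so sig = (2;(3))

Hence PRS(X_Σ) =
[(2;()), (2;()), (2;(1)), (2;(1)), (2;(1)), (2;(1)), (2;(1)), (2;(1)), (2;(1)), (2;(1)), (2;(1)), (2;(1)), (2;(1,1)), (2;(1,2)), (2;(2)), (2;(2)), (2;(2)), (2;(2)), (2;(2)), (2;(3))]


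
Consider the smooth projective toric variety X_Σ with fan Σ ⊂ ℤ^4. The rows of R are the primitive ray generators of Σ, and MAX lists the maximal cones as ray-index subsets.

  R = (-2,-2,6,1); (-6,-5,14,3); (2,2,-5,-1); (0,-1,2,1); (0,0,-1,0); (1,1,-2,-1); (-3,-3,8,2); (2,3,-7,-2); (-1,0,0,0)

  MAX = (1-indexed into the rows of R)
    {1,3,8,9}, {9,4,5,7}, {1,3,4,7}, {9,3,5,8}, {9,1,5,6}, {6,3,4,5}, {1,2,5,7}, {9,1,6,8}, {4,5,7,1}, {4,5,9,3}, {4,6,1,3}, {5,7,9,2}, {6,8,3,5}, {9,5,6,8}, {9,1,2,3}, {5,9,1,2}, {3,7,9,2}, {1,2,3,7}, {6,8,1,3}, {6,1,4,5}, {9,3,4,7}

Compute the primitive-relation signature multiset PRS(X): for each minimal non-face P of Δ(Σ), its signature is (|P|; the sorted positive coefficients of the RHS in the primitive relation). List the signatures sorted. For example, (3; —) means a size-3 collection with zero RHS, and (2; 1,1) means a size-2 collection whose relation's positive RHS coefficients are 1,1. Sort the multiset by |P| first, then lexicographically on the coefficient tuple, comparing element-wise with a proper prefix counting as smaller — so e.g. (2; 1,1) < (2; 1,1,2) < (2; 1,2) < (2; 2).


Primitive collections (14):

  {4,8}:  v_{4} + v_{8} = v_{3}  →  sig = (2; 1)
  {6,7}:  v_{6} + v_{7} = v_{1}  →  sig = (2; 1)
  {7,8}:  v_{7} + v_{8} = v_{1} + v_{3} + v_{9}  →  sig = (2; 1,1,1)
  {2,6}:  v_{2} + v_{6} = 2·v_{1} + v_{9}  →  sig = (2; 1,2)
  {2,8}:  v_{2} + v_{8} = 2·v_{1} + v_{3} + 2·v_{9}  →  sig = (2; 1,2,2)
  {2,4}:  v_{2} + v_{4} = 2·v_{7}  →  sig = (2; 2)
  {1,3,5}:  v_{1} + v_{3} + v_{5} = 0  →  sig = (3; —)
  {4,6,9}:  v_{4} + v_{6} + v_{9} = 0  →  sig = (3; —)
  {1,4,9}:  v_{1} + v_{4} + v_{9} = v_{7}  →  sig = (3; 1)
  {1,7,9}:  v_{1} + v_{7} + v_{9} = v_{2}  →  sig = (3; 1)
  {3,6,9}:  v_{3} + v_{6} + v_{9} = v_{8}  →  sig = (3; 1)
  {1,5,8}:  v_{1} + v_{5} + v_{8} = v_{6} + v_{9}  →  sig = (3; 1,1)
  {2,3,5}:  v_{2} + v_{3} + v_{5} = v_{7} + v_{9}  →  sig = (3; 1,1)
  {3,5,7}:  v_{3} + v_{5} + v_{7} = v_{4} + v_{9}  →  sig = (3; 1,1)

so the primitive-relation signature multiset is
    |P|=2: 6 collections, coeffs (1), (1), (1,1,1), (1,2), (1,2,2), (2)
    |P|=3: 8 collections, coeffs (), (), (1), (1), (1), (1,1), (1,1), (1,1)


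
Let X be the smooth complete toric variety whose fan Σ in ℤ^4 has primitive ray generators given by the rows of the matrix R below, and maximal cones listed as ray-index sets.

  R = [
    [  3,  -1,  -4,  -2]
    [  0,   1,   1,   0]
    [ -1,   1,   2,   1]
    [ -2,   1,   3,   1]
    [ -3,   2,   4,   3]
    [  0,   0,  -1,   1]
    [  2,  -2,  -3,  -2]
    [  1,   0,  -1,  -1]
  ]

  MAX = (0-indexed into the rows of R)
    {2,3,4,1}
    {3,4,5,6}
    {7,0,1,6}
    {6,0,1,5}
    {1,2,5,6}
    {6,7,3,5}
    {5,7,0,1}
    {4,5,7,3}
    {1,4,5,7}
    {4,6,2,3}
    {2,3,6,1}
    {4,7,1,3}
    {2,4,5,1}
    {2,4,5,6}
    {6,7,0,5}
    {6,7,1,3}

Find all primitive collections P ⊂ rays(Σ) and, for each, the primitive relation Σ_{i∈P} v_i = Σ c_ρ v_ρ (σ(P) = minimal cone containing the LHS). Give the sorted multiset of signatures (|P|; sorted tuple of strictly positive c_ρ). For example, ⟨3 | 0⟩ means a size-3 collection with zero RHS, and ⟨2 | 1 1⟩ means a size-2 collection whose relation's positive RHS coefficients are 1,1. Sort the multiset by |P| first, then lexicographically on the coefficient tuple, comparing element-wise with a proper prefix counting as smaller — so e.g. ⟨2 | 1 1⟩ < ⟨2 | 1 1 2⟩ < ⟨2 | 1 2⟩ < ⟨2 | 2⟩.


Minimal non-faces — 9 found among 8 rays, 16 max cones:

  P={0,3}:  v_{0} + v_{3} = v_{7}  ⇒ sig = ⟨2 | 1⟩
  P={2,7}:  v_{2} + v_{7} = v_{1}  ⇒ sig = ⟨2 | 1⟩
  P={0,4}:  v_{0} + v_{4} = v_{1} + v_{5}  ⇒ sig = ⟨2 | 1 1⟩
  P={0,2}:  v_{0} + v_{2} = 2·v_{1} + v_{5} + v_{6}  ⇒ sig = ⟨2 | 1 1 2⟩
  P={4,6,7}:  v_{4} + v_{6} + v_{7} = 0  ⇒ sig = ⟨3 | 0⟩
  P={1,4,6}:  v_{1} + v_{4} + v_{6} = v_{2}  ⇒ sig = ⟨3 | 1⟩
  P={2,3,5}:  v_{2} + v_{3} + v_{5} = v_{4}  ⇒ sig = ⟨3 | 1⟩
  P={1,3,5}:  v_{1} + v_{3} + v_{5} = v_{4} + v_{7}  ⇒ sig = ⟨3 | 1 1⟩
  P={1,5,6,7}:  v_{1} + v_{5} + v_{6} + v_{7} = v_{0}  ⇒ sig = ⟨4 | 1⟩

Hence PRS(X_Σ) =
    ⟨2 | 1⟩
    ⟨2 | 1⟩
    ⟨2 | 1 1⟩
    ⟨2 | 1 1 2⟩
    ⟨3 | 0⟩
    ⟨3 | 1⟩
    ⟨3 | 1⟩
    ⟨3 | 1 1⟩
    ⟨4 | 1⟩


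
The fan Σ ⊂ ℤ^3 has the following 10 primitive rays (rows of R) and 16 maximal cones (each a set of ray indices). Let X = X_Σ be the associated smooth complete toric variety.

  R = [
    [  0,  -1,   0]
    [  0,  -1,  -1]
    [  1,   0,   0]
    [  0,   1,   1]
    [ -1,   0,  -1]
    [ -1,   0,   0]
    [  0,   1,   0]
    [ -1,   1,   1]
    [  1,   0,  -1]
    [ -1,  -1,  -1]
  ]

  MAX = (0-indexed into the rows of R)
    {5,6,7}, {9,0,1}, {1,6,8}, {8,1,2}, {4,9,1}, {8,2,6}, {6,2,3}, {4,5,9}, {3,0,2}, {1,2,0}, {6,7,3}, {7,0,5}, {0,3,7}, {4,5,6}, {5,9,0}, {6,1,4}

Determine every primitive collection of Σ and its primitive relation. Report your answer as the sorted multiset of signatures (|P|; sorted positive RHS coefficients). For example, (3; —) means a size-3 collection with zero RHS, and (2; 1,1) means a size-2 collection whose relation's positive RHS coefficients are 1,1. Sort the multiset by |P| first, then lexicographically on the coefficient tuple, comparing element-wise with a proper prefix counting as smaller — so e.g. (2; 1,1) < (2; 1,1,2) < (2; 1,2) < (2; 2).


Primitive collections (22):

  P={0,6}:  v_{0} + v_{6} = 0  ⟹  sig = (2; —)
  P={1,3}:  v_{1} + v_{3} = 0  ⟹  sig = (2; —)
  P={2,5}:  v_{2} + v_{5} = 0  ⟹  sig = (2; —)
  P={0,4}:  v_{0} + v_{4} = v_{9}  ⟹  sig = (2; 1)
  P={1,5}:  v_{1} + v_{5} = v_{9}  ⟹  sig = (2; 1)
  P={1,7}:  v_{1} + v_{7} = v_{5}  ⟹  sig = (2; 1)
  P={2,7}:  v_{2} + v_{7} = v_{3}  ⟹  sig = (2; 1)
  P={2,9}:  v_{2} + v_{9} = v_{1}  ⟹  sig = (2; 1)
  P={3,5}:  v_{3} + v_{5} = v_{7}  ⟹  sig = (2; 1)
  P={3,9}:  v_{3} + v_{9} = v_{5}  ⟹  sig = (2; 1)
  P={6,9}:  v_{6} + v_{9} = v_{4}  ⟹  sig = (2; 1)
  P={7,8}:  v_{7} + v_{8} = v_{6}  ⟹  sig = (2; 1)
  P={0,8}:  v_{0} + v_{8} = v_{1} + v_{2}  ⟹  sig = (2; 1,1)
  P={2,4}:  v_{2} + v_{4} = v_{1} + v_{6}  ⟹  sig = (2; 1,1)
  P={3,4}:  v_{3} + v_{4} = v_{5} + v_{6}  ⟹  sig = (2; 1,1)
  P={3,8}:  v_{3} + v_{8} = v_{2} + v_{6}  ⟹  sig = (2; 1,1)
  P={5,8}:  v_{5} + v_{8} = v_{1} + v_{6}  ⟹  sig = (2; 1,1)
  P={4,7}:  v_{4} + v_{7} = 2·v_{5} + v_{6}  ⟹  sig = (2; 1,2)
  P={8,9}:  v_{8} + v_{9} = 2·v_{1} + v_{6}  ⟹  sig = (2; 1,2)
  P={7,9}:  v_{7} + v_{9} = 2·v_{5}  ⟹  sig = (2; 2)
  P={4,8}:  v_{4} + v_{8} = 2·v_{1} + 2·v_{6}  ⟹  sig = (2; 2,2)
  P={1,2,6}:  v_{1} + v_{2} + v_{6} = v_{8}  ⟹  sig = (3; 1)

so the primitive-relation signature multiset is
    (2; —)
    (2; —)
    (2; —)
    (2; 1)
    (2; 1)
    (2; 1)
    (2; 1)
    (2; 1)
    (2; 1)
    (2; 1)
    (2; 1)
    (2; 1)
    (2; 1,1)
    (2; 1,1)
    (2; 1,1)
    (2; 1,1)
    (2; 1,1)
    (2; 1,2)
    (2; 1,2)
    (2; 2)
    (2; 2,2)
    (3; 1)


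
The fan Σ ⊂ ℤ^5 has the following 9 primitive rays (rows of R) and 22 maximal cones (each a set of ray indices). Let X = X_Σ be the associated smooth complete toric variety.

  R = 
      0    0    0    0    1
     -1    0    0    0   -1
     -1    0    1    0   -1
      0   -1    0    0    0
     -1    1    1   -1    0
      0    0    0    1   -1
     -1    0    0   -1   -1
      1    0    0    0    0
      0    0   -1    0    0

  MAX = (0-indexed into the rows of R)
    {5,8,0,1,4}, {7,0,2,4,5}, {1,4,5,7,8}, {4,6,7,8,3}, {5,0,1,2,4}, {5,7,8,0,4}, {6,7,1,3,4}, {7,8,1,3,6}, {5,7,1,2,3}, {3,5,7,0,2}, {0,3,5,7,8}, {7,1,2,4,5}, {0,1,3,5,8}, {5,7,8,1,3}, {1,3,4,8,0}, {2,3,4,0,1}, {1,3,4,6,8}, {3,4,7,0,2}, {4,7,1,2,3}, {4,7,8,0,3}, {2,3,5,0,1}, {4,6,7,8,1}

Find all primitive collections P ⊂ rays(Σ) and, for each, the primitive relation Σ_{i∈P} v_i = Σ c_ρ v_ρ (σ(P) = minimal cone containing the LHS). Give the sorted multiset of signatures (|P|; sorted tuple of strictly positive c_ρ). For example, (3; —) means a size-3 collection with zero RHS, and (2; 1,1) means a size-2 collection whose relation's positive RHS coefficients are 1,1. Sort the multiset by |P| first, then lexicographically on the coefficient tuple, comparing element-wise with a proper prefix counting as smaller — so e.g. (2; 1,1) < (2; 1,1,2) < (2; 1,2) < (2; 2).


Minimal non-faces — 7 found among 9 rays, 22 max cones:

  P = {2,8}:  v_{2} + v_{8} = v_{1}  so sig = (2; 1)
  P = {0,6}:  v_{0} + v_{6} = v_{3} + v_{4} + v_{8}  so sig = (2; 1,1,1)
  P = {2,6}:  v_{2} + v_{6} = 2·v_{1} + v_{3} + v_{4} + v_{7}  so sig = (2; 1,1,1,2)
  P = {5,6}:  v_{5} + v_{6} = 2·v_{1} + v_{7}  so sig = (2; 1,2)
  P = {0,1,7}:  v_{0} + v_{1} + v_{7} = 0  so sig = (3; —)
  P = {3,4,5}:  v_{3} + v_{4} + v_{5} = v_{2}  so sig = (3; 1)
  P = {1,3,4,7,8}:  v_{1} + v_{3} + v_{4} + v_{7} + v_{8} = v_{6}  so sig = (5; 1)

so the primitive-relation signature multiset is
[(2; 1), (2; 1,1,1), (2; 1,1,1,2), (2; 1,2), (3; —), (3; 1), (5; 1)]


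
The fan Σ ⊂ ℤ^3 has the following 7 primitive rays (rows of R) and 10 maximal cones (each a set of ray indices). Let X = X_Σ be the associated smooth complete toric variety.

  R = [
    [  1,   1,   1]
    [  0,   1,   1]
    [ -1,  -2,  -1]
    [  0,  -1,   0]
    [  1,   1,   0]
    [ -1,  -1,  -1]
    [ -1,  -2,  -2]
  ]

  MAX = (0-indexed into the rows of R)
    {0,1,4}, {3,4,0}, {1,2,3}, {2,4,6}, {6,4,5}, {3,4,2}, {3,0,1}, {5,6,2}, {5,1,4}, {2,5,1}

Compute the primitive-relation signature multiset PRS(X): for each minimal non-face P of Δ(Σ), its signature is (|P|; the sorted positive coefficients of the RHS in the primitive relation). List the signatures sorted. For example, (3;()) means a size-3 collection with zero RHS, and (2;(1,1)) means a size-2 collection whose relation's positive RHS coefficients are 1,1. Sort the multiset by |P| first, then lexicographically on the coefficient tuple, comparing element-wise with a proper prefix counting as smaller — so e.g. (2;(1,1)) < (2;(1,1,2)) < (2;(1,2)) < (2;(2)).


9 minimal non-faces of Δ(Σ) (on 7 rays):

  P = {0,5}:  v_{0} + v_{5} = 0  so sig = (2;())
  P = {0,2}:  v_{0} + v_{2} = v_{3}  so sig = (2;(1))
  P = {1,6}:  v_{1} + v_{6} = v_{5}  so sig = (2;(1))
  P = {3,5}:  v_{3} + v_{5} = v_{2}  so sig = (2;(1))
  P = {0,6}:  v_{0} + v_{6} = v_{2} + v_{4}  so sig = (2;(1,1))
  P = {3,6}:  v_{3} + v_{6} = 2·v_{2} + v_{4}  so sig = (2;(1,2))
  P = {1,2,4}:  v_{1} + v_{2} + v_{4} = 0  so sig = (3;())
  P = {1,3,4}:  v_{1} + v_{3} + v_{4} = v_{0}  so sig = (3;(1))
  P = {2,4,5}:  v_{2} + v_{4} + v_{5} = v_{6}  so sig = (3;(1))

Signatures (|P|; sorted positive RHS coefficients), sorted:
    |P|=2: 6 collections, coeffs (), (1), (1), (1), (1,1), (1,2)
    |P|=3: 3 collections, coeffs (), (1), (1)


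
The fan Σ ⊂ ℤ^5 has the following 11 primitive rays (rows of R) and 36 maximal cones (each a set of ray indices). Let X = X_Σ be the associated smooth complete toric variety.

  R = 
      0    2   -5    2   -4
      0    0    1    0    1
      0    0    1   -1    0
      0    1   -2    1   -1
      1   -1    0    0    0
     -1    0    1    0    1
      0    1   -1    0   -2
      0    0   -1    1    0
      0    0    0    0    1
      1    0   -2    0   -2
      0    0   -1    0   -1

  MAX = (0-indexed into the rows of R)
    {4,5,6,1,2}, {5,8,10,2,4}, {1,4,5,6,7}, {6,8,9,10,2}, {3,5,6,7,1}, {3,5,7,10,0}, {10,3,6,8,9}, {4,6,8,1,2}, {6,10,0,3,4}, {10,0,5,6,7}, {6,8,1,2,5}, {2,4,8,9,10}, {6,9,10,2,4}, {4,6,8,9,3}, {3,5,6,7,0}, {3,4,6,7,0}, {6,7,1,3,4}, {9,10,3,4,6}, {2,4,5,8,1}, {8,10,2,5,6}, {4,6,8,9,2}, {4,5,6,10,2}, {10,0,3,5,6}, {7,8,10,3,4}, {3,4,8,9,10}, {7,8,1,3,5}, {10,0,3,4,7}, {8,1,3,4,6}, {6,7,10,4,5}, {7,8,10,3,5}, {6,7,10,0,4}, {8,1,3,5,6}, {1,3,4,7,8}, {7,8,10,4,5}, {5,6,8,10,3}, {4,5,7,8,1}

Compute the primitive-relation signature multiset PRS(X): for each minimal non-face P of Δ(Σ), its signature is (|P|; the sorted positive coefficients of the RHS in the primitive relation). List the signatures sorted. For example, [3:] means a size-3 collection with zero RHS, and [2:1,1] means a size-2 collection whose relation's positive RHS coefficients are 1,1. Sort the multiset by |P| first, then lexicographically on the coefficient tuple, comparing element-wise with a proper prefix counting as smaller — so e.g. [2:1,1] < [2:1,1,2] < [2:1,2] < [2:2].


Primitive collections (16):

  • {1,10}:  v_{1} + v_{10} = 0  →  sig = [2:]
  • {2,7}:  v_{2} + v_{7} = 0  →  sig = [2:]
  • {5,9}:  v_{5} + v_{9} = v_{10}  →  sig = [2:1]
  • {2,3}:  v_{2} + v_{3} = v_{6} + v_{8}  →  sig = [2:1,1]
  • {0,1}:  v_{0} + v_{1} = v_{3} + v_{6} + v_{7}  →  sig = [2:1,1,1]
  • {0,2}:  v_{0} + v_{2} = v_{3} + v_{6} + v_{10}  →  sig = [2:1,1,1]
  • {1,9}:  v_{1} + v_{9} = v_{4} + v_{6} + v_{8}  →  sig = [2:1,1,1]
  • {7,9}:  v_{7} + v_{9} = v_{3} + v_{4} + v_{10}  →  sig = [2:1,1,1]
  • {0,9}:  v_{0} + v_{9} = 2·v_{3} + v_{4} + v_{6} + 2·v_{10}  →  sig = [2:1,1,2,2]
  • {0,8}:  v_{0} + v_{8} = 2·v_{3} + v_{10}  →  sig = [2:1,2]
  • {3,4,5}:  v_{3} + v_{4} + v_{5} = v_{7}  →  sig = [3:1]
  • {6,7,8}:  v_{6} + v_{7} + v_{8} = v_{3}  →  sig = [3:1]
  • {0,4,5}:  v_{0} + v_{4} + v_{5} = v_{6} + 2·v_{7} + v_{10}  →  sig = [3:1,1,2]
  • {4,5,6,8}:  v_{4} + v_{5} + v_{6} + v_{8} = 0  →  sig = [4:]
  • {3,6,7,10}:  v_{3} + v_{6} + v_{7} + v_{10} = v_{0}  →  sig = [4:1]
  • {4,6,8,10}:  v_{4} + v_{6} + v_{8} + v_{10} = v_{9}  →  sig = [4:1]

Sorted signature multiset PRS(X):
{ [2:] ×2,  [2:1],  [2:1,1],  [2:1,1,1] ×4,  [2:1,1,2,2],  [2:1,2],  [3:1] ×2,  [3:1,1,2],  [4:],  [4:1] ×2 }


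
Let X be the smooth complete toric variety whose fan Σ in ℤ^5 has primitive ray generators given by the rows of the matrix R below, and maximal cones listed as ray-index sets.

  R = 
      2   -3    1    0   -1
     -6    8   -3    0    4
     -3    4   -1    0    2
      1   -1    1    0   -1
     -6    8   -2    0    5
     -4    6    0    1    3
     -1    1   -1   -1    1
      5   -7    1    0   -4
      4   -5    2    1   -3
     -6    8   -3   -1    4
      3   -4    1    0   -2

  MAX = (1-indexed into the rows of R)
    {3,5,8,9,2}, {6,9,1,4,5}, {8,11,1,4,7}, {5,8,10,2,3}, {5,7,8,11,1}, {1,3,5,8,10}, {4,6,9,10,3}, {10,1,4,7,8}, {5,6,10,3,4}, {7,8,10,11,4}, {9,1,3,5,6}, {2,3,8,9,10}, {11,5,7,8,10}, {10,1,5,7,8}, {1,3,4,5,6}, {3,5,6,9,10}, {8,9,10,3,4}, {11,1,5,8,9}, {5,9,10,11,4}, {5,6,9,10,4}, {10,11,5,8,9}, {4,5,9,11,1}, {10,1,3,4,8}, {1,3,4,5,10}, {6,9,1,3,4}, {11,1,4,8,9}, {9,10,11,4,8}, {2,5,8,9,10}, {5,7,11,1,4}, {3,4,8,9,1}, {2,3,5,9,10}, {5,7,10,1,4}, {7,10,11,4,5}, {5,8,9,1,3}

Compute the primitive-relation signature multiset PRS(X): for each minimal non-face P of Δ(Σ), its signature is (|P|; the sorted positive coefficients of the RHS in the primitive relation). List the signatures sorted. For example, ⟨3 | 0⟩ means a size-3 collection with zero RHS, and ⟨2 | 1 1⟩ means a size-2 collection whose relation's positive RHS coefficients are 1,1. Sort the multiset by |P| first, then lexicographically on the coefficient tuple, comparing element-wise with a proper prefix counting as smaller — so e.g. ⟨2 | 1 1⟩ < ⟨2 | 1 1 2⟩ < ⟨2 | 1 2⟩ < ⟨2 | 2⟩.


Δ(Σ) — 11 vertices, 17 min non-faces:

  P={3,11}:  v_{3} + v_{11} = 0 — sig = ⟨2 | 0⟩
  P={7,9}:  v_{7} + v_{9} = v_{11} — sig = ⟨2 | 1⟩
  P={3,7}:  v_{3} + v_{7} = v_{1} + v_{10} — sig = ⟨2 | 1 1⟩
  P={6,7}:  v_{6} + v_{7} = v_{4} + v_{5} — sig = ⟨2 | 1 1⟩
  P={6,8}:  v_{6} + v_{8} = v_{3} + v_{9} — sig = ⟨2 | 1 1⟩
  P={1,2}:  v_{1} + v_{2} = v_{3} + v_{5} + v_{8} — sig = ⟨2 | 1 1 1⟩
  P={2,4}:  v_{2} + v_{4} = v_{3} + v_{9} + v_{10} — sig = ⟨2 | 1 1 1⟩
  P={2,7}:  v_{2} + v_{7} = v_{5} + v_{8} + v_{10} — sig = ⟨2 | 1 1 1⟩
  P={6,11}:  v_{6} + v_{11} = v_{4} + v_{5} + v_{9} — sig = ⟨2 | 1 1 1⟩
  P={2,11}:  v_{2} + v_{11} = v_{5} + v_{8} + v_{9} + v_{10} — sig = ⟨2 | 1 1 1 1⟩
  P={2,6}:  v_{2} + v_{6} = 2·v_{3} + v_{5} + 2·v_{9} + v_{10} — sig = ⟨2 | 1 1 2 2⟩
  P={1,9,10}:  v_{1} + v_{9} + v_{10} = 0 — sig = ⟨3 | 0⟩
  P={4,5,8}:  v_{4} + v_{5} + v_{8} = 0 — sig = ⟨3 | 0⟩
  P={1,10,11}:  v_{1} + v_{10} + v_{11} = v_{7} — sig = ⟨3 | 1⟩
  P={1,6,10}:  v_{1} + v_{6} + v_{10} = v_{3} + v_{4} + v_{5} — sig = ⟨3 | 1 1 1⟩
  P={3,4,5,9}:  v_{3} + v_{4} + v_{5} + v_{9} = v_{6} — sig = ⟨4 | 1⟩
  P={3,5,8,9,10}:  v_{3} + v_{5} + v_{8} + v_{9} + v_{10} = v_{2} — sig = ⟨5 | 1⟩

Sorted signature multiset PRS(X):
{ ⟨2 | 0⟩,  ⟨2 | 1⟩,  ⟨2 | 1 1⟩ ×3,  ⟨2 | 1 1 1⟩ ×4,  ⟨2 | 1 1 1 1⟩,  ⟨2 | 1 1 2 2⟩,  ⟨3 | 0⟩ ×2,  ⟨3 | 1⟩,  ⟨3 | 1 1 1⟩,  ⟨4 | 1⟩,  ⟨5 | 1⟩ }


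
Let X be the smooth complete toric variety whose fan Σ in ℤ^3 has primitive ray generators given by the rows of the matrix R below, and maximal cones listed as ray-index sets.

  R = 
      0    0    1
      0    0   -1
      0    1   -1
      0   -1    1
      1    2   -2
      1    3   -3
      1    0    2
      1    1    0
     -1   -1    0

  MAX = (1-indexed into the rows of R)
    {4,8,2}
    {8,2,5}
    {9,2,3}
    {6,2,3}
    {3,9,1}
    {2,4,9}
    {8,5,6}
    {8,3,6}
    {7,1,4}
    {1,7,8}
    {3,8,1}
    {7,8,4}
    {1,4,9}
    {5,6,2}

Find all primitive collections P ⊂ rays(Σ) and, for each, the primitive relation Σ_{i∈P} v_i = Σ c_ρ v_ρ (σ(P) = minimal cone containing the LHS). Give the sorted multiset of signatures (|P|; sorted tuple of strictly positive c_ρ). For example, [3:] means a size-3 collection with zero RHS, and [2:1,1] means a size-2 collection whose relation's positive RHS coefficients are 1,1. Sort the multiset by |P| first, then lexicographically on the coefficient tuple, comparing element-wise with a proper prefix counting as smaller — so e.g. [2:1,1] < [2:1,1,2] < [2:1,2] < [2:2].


18 minimal non-faces of Δ(Σ) (on 9 rays):

  • {1,2}:  v_{1} + v_{2} = 0 — sig = [2:]
  • {3,4}:  v_{3} + v_{4} = 0 — sig = [2:]
  • {8,9}:  v_{8} + v_{9} = 0 — sig = [2:]
  • {3,5}:  v_{3} + v_{5} = v_{6} — sig = [2:1]
  • {4,6}:  v_{4} + v_{6} = v_{5} — sig = [2:1]
  • {1,5}:  v_{1} + v_{5} = v_{3} + v_{8} — sig = [2:1,1]
  • {2,7}:  v_{2} + v_{7} = v_{4} + v_{8} — sig = [2:1,1]
  • {3,7}:  v_{3} + v_{7} = v_{1} + v_{8} — sig = [2:1,1]
  • {4,5}:  v_{4} + v_{5} = v_{2} + v_{8} — sig = [2:1,1]
  • {5,9}:  v_{5} + v_{9} = v_{2} + v_{3} — sig = [2:1,1]
  • {7,9}:  v_{7} + v_{9} = v_{1} + v_{4} — sig = [2:1,1]
  • {1,6}:  v_{1} + v_{6} = 2·v_{3} + v_{8} — sig = [2:1,2]
  • {6,7}:  v_{6} + v_{7} = v_{3} + 2·v_{8} — sig = [2:1,2]
  • {6,9}:  v_{6} + v_{9} = v_{2} + 2·v_{3} — sig = [2:1,2]
  • {5,7}:  v_{5} + v_{7} = 2·v_{8} — sig = [2:2]
  • {1,4,8}:  v_{1} + v_{4} + v_{8} = v_{7} — sig = [3:1]
  • {2,3,8}:  v_{2} + v_{3} + v_{8} = v_{5} — sig = [3:1]
  • {2,6,8}:  v_{2} + v_{6} + v_{8} = 2·v_{5} — sig = [3:2]

so the primitive-relation signature multiset is
    [2:]
    [2:]
    [2:]
    [2:1]
    [2:1]
    [2:1,1]
    [2:1,1]
    [2:1,1]
    [2:1,1]
    [2:1,1]
    [2:1,1]
    [2:1,2]
    [2:1,2]
    [2:1,2]
    [2:2]
    [3:1]
    [3:1]
    [3:2]


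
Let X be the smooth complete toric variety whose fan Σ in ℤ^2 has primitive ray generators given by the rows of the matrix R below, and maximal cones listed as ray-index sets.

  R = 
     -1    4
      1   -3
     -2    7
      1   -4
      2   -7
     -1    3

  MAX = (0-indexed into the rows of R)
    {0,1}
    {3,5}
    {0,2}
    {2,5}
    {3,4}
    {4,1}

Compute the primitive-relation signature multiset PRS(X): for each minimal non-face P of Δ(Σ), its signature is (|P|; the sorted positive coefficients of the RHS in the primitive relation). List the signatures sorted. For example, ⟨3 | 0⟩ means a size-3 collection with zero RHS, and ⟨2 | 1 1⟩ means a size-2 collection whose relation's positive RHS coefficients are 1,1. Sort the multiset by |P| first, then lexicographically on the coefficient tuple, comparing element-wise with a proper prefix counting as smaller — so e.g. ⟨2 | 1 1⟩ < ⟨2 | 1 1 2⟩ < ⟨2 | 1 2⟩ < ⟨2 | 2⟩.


Primitive collections (9):

  {0,3}:  v_{0} + v_{3} = 0  →  sig = ⟨2 | 0⟩
  {1,5}:  v_{1} + v_{5} = 0  →  sig = ⟨2 | 0⟩
  {2,4}:  v_{2} + v_{4} = 0  →  sig = ⟨2 | 0⟩
  {0,4}:  v_{0} + v_{4} = v_{1}  →  sig = ⟨2 | 1⟩
  {0,5}:  v_{0} + v_{5} = v_{2}  →  sig = ⟨2 | 1⟩
  {1,2}:  v_{1} + v_{2} = v_{0}  →  sig = ⟨2 | 1⟩
  {1,3}:  v_{1} + v_{3} = v_{4}  →  sig = ⟨2 | 1⟩
  {2,3}:  v_{2} + v_{3} = v_{5}  →  sig = ⟨2 | 1⟩
  {4,5}:  v_{4} + v_{5} = v_{3}  →  sig = ⟨2 | 1⟩

Hence PRS(X_Σ) =
[⟨2 | 0⟩, ⟨2 | 0⟩, ⟨2 | 0⟩, ⟨2 | 1⟩, ⟨2 | 1⟩, ⟨2 | 1⟩, ⟨2 | 1⟩, ⟨2 | 1⟩, ⟨2 | 1⟩]


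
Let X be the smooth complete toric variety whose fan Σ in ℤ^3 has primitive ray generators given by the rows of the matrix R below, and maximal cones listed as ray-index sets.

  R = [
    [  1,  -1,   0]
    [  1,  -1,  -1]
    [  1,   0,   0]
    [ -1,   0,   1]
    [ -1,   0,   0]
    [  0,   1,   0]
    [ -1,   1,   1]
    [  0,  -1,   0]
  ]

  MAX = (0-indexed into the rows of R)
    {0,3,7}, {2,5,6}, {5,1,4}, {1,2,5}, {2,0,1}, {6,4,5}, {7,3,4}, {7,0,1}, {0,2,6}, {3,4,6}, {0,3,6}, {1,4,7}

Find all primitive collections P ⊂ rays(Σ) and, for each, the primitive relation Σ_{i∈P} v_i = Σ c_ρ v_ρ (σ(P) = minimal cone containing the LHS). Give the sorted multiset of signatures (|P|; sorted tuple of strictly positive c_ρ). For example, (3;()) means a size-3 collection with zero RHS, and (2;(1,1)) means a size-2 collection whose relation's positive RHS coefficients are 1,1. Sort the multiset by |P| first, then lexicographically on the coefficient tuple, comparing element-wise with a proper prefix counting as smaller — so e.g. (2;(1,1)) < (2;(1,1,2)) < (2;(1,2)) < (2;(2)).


10 collections generate NE(X_Σ); each relation:

  P={1,6}:  v_{1} + v_{6} = 0 — sig = (2;())
  P={2,4}:  v_{2} + v_{4} = 0 — sig = (2;())
  P={5,7}:  v_{5} + v_{7} = 0 — sig = (2;())
  P={0,4}:  v_{0} + v_{4} = v_{7} — sig = (2;(1))
  P={0,5}:  v_{0} + v_{5} = v_{2} — sig = (2;(1))
  P={1,3}:  v_{1} + v_{3} = v_{7} — sig = (2;(1))
  P={2,7}:  v_{2} + v_{7} = v_{0} — sig = (2;(1))
  P={3,5}:  v_{3} + v_{5} = v_{6} — sig = (2;(1))
  P={6,7}:  v_{6} + v_{7} = v_{3} — sig = (2;(1))
  P={2,3}:  v_{2} + v_{3} = v_{0} + v_{6} — sig = (2;(1,1))

so the primitive-relation signature multiset is
    (2;())
    (2;())
    (2;())
    (2;(1))
    (2;(1))
    (2;(1))
    (2;(1))
    (2;(1))
    (2;(1))
    (2;(1,1))


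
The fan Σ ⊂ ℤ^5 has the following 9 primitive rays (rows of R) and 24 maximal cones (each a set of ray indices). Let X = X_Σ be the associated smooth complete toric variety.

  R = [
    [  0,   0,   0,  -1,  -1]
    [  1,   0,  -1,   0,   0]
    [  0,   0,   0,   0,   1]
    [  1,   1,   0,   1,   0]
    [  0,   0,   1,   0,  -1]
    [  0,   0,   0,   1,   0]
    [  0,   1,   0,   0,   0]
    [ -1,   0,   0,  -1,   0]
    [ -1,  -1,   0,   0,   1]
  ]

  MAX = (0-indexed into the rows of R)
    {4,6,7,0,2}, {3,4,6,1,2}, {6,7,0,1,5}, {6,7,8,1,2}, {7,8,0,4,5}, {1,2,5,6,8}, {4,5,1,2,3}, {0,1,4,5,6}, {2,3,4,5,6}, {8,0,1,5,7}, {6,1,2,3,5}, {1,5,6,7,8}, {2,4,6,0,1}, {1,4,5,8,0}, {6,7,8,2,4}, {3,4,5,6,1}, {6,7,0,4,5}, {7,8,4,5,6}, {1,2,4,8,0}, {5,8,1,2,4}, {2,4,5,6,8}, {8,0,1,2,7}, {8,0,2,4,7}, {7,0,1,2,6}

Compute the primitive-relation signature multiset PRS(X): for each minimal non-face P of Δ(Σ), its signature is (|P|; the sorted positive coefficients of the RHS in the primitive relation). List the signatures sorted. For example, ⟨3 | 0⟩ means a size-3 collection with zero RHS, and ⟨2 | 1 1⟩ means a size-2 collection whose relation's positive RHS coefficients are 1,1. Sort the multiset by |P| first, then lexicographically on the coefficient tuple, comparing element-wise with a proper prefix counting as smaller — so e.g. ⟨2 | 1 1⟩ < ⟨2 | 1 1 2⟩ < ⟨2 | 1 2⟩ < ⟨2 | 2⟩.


9 minimal non-faces of Δ(Σ) (on 9 rays):

  P={3,7}:  v_{3} + v_{7} = v_{6}  so sig = ⟨2 | 1⟩
  P={3,8}:  v_{3} + v_{8} = v_{2} + v_{5}  so sig = ⟨2 | 1 1⟩
  P={0,3}:  v_{0} + v_{3} = v_{1} + v_{4} + v_{6}  so sig = ⟨2 | 1 1 1⟩
  P={0,2,5}:  v_{0} + v_{2} + v_{5} = 0  so sig = ⟨3 | 0⟩
  P={0,6,8}:  v_{0} + v_{6} + v_{8} = v_{7}  so sig = ⟨3 | 1⟩
  P={1,4,7}:  v_{1} + v_{4} + v_{7} = v_{0}  so sig = ⟨3 | 1⟩
  P={2,5,7}:  v_{2} + v_{5} + v_{7} = v_{6} + v_{8}  so sig = ⟨3 | 1 1⟩
  P={1,4,6,8}:  v_{1} + v_{4} + v_{6} + v_{8} = 0  so sig = ⟨4 | 0⟩
  P={1,2,4,5,6}:  v_{1} + v_{2} + v_{4} + v_{5} + v_{6} = v_{3}  so sig = ⟨5 | 1⟩

Hence PRS(X_Σ) =
    ⟨2 | 1⟩
    ⟨2 | 1 1⟩
    ⟨2 | 1 1 1⟩
    ⟨3 | 0⟩
    ⟨3 | 1⟩
    ⟨3 | 1⟩
    ⟨3 | 1 1⟩
    ⟨4 | 0⟩
    ⟨5 | 1⟩


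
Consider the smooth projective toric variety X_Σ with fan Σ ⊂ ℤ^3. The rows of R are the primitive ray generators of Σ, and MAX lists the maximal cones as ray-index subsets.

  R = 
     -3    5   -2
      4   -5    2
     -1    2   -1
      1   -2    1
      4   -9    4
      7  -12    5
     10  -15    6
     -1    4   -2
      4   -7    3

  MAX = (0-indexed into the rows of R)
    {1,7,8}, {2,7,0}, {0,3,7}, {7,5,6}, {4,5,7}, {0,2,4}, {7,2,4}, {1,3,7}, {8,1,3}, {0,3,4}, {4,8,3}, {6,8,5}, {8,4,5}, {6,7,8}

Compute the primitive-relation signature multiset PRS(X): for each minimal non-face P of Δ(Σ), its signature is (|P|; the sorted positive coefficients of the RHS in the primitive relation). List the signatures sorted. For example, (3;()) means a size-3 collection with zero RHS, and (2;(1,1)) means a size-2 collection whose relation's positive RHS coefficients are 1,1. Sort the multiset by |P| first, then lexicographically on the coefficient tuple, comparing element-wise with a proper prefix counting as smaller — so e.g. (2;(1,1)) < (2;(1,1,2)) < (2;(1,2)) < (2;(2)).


20 minimal non-faces of Δ(Σ) (on 9 rays):

  P={2,3}:  v_{2} + v_{3} = 0 ; sig = (2;())
  P={0,5}:  v_{0} + v_{5} = v_{8} ; sig = (2;(1))
  P={0,8}:  v_{0} + v_{8} = v_{3} ; sig = (2;(1))
  P={1,2}:  v_{1} + v_{2} = v_{7} + v_{8} ; sig = (2;(1,1))
  P={2,8}:  v_{2} + v_{8} = v_{4} + v_{7} ; sig = (2;(1,1))
  P={2,6}:  v_{2} + v_{6} = v_{4} + v_{5} + 2·v_{7} ; sig = (2;(1,1,2))
  P={0,1}:  v_{0} + v_{1} = 2·v_{3} + v_{7} ; sig = (2;(1,2))
  P={0,6}:  v_{0} + v_{6} = v_{7} + 2·v_{8} ; sig = (2;(1,2))
  P={1,5}:  v_{1} + v_{5} = v_{7} + 3·v_{8} ; sig = (2;(1,3))
  P={3,6}:  v_{3} + v_{6} = v_{7} + 3·v_{8} ; sig = (2;(1,3))
  P={1,4}:  v_{1} + v_{4} = 2·v_{8} ; sig = (2;(2))
  P={3,5}:  v_{3} + v_{5} = 2·v_{8} ; sig = (2;(2))
  P={4,6}:  v_{4} + v_{6} = 2·v_{5} ; sig = (2;(2))
  P={2,5}:  v_{2} + v_{5} = 2·v_{4} + 2·v_{7} ; sig = (2;(2,2))
  P={1,6}:  v_{1} + v_{6} = 2·v_{7} + 4·v_{8} ; sig = (2;(2,4))
  P={0,4,7}:  v_{0} + v_{4} + v_{7} = 0 ; sig = (3;())
  P={3,4,7}:  v_{3} + v_{4} + v_{7} = v_{8} ; sig = (3;(1))
  P={3,7,8}:  v_{3} + v_{7} + v_{8} = v_{1} ; sig = (3;(1))
  P={4,7,8}:  v_{4} + v_{7} + v_{8} = v_{5} ; sig = (3;(1))
  P={5,7,8}:  v_{5} + v_{7} + v_{8} = v_{6} ; sig = (3;(1))

Hence PRS(X_Σ) =
{ (2;()),  (2;(1)) ×2,  (2;(1,1)) ×2,  (2;(1,1,2)),  (2;(1,2)) ×2,  (2;(1,3)) ×2,  (2;(2)) ×3,  (2;(2,2)),  (2;(2,4)),  (3;()),  (3;(1)) ×4 }


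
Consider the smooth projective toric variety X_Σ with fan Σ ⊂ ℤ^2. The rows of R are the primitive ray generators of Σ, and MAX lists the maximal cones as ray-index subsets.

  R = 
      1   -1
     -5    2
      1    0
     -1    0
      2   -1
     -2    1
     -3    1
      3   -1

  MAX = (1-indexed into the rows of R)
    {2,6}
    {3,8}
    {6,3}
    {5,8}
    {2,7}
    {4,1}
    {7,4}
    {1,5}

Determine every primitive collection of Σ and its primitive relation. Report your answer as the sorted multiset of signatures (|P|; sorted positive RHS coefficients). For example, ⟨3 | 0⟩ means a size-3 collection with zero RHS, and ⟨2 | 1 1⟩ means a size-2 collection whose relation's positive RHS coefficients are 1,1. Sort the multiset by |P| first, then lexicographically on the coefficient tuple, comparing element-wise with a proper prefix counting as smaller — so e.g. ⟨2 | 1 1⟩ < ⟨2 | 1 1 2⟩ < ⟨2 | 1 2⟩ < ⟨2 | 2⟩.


Primitive collections (20):

  P = {3,4}:  v_{3} + v_{4} = 0  ⟹  sig = ⟨2 | 0⟩
  P = {5,6}:  v_{5} + v_{6} = 0  ⟹  sig = ⟨2 | 0⟩
  P = {7,8}:  v_{7} + v_{8} = 0  ⟹  sig = ⟨2 | 0⟩
  P = {1,3}:  v_{1} + v_{3} = v_{5}  ⟹  sig = ⟨2 | 1⟩
  P = {1,6}:  v_{1} + v_{6} = v_{4}  ⟹  sig = ⟨2 | 1⟩
  P = {2,5}:  v_{2} + v_{5} = v_{7}  ⟹  sig = ⟨2 | 1⟩
  P = {2,8}:  v_{2} + v_{8} = v_{6}  ⟹  sig = ⟨2 | 1⟩
  P = {3,5}:  v_{3} + v_{5} = v_{8}  ⟹  sig = ⟨2 | 1⟩
  P = {3,7}:  v_{3} + v_{7} = v_{6}  ⟹  sig = ⟨2 | 1⟩
  P = {4,5}:  v_{4} + v_{5} = v_{1}  ⟹  sig = ⟨2 | 1⟩
  P = {4,6}:  v_{4} + v_{6} = v_{7}  ⟹  sig = ⟨2 | 1⟩
  P = {4,8}:  v_{4} + v_{8} = v_{5}  ⟹  sig = ⟨2 | 1⟩
  P = {5,7}:  v_{5} + v_{7} = v_{4}  ⟹  sig = ⟨2 | 1⟩
  P = {6,7}:  v_{6} + v_{7} = v_{2}  ⟹  sig = ⟨2 | 1⟩
  P = {6,8}:  v_{6} + v_{8} = v_{3}  ⟹  sig = ⟨2 | 1⟩
  P = {1,2}:  v_{1} + v_{2} = v_{4} + v_{7}  ⟹  sig = ⟨2 | 1 1⟩
  P = {1,7}:  v_{1} + v_{7} = 2·v_{4}  ⟹  sig = ⟨2 | 2⟩
  P = {1,8}:  v_{1} + v_{8} = 2·v_{5}  ⟹  sig = ⟨2 | 2⟩
  P = {2,3}:  v_{2} + v_{3} = 2·v_{6}  ⟹  sig = ⟨2 | 2⟩
  P = {2,4}:  v_{2} + v_{4} = 2·v_{7}  ⟹  sig = ⟨2 | 2⟩

Hence PRS(X_Σ) =
    |P|=2: 20 collections, coeffs (), (), (), (1), (1), (1), (1), (1), (1), (1), (1), (1), (1), (1), (1), (1,1), (2), (2), (2), (2)


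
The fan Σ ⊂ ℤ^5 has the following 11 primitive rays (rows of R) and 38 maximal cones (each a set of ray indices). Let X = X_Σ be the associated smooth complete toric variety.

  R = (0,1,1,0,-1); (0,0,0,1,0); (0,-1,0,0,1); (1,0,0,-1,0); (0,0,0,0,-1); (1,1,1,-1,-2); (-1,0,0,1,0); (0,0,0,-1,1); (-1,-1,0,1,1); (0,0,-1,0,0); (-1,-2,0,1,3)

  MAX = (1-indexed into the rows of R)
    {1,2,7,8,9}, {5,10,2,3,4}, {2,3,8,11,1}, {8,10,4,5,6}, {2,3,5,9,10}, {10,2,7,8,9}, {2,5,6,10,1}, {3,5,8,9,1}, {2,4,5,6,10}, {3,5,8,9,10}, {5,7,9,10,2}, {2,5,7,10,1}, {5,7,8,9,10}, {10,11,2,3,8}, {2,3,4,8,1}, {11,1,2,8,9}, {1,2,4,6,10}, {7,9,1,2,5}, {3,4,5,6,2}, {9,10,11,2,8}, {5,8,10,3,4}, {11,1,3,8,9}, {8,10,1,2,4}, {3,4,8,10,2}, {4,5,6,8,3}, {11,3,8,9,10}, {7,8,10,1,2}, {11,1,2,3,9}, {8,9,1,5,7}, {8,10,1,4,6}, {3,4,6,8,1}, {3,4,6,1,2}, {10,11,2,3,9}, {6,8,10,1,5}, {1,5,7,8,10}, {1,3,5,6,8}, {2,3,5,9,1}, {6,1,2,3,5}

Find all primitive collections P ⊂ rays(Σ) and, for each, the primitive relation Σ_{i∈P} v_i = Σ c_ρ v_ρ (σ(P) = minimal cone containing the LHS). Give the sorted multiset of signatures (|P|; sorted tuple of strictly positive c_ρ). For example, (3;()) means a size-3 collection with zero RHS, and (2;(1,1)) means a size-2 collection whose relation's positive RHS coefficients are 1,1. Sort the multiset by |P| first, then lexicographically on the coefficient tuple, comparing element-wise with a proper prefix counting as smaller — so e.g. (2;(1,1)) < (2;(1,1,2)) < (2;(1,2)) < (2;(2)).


Δ(Σ) — 11 vertices, 17 min non-faces:

  P = {4,7}:  v_{4} + v_{7} = 0 ; sig = (2;())
  P = {3,7}:  v_{3} + v_{7} = v_{9} ; sig = (2;(1))
  P = {4,9}:  v_{4} + v_{9} = v_{3} ; sig = (2;(1))
  P = {5,11}:  v_{5} + v_{11} = v_{3} + v_{9} ; sig = (2;(1,1))
  P = {6,7}:  v_{6} + v_{7} = v_{1} + v_{5} ; sig = (2;(1,1))
  P = {6,9}:  v_{6} + v_{9} = v_{1} + v_{3} + v_{5} ; sig = (2;(1,1,1))
  P = {4,11}:  v_{4} + v_{11} = v_{2} + 2·v_{3} + v_{8} ; sig = (2;(1,1,2))
  P = {7,11}:  v_{7} + v_{11} = v_{2} + v_{8} + 2·v_{9} ; sig = (2;(1,1,2))
  P = {6,11}:  v_{6} + v_{11} = v_{1} + 2·v_{3} ; sig = (2;(1,2))
  P = {1,3,10}:  v_{1} + v_{3} + v_{10} = 0 ; sig = (3;())
  P = {2,5,8}:  v_{2} + v_{5} + v_{8} = 0 ; sig = (3;())
  P = {1,4,5}:  v_{1} + v_{4} + v_{5} = v_{6} ; sig = (3;(1))
  P = {1,9,10}:  v_{1} + v_{9} + v_{10} = v_{7} ; sig = (3;(1))
  P = {2,6,8}:  v_{2} + v_{6} + v_{8} = v_{1} + v_{4} ; sig = (3;(1,1))
  P = {3,6,10}:  v_{3} + v_{6} + v_{10} = v_{4} + v_{5} ; sig = (3;(1,1))
  P = {1,10,11}:  v_{1} + v_{10} + v_{11} = v_{2} + v_{8} + v_{9} ; sig = (3;(1,1,1))
  P = {2,3,8,9}:  v_{2} + v_{3} + v_{8} + v_{9} = v_{11} ; sig = (4;(1))

Sorted signature multiset PRS(X):
[(2;()), (2;(1)), (2;(1)), (2;(1,1)), (2;(1,1)), (2;(1,1,1)), (2;(1,1,2)), (2;(1,1,2)), (2;(1,2)), (3;()), (3;()), (3;(1)), (3;(1)), (3;(1,1)), (3;(1,1)), (3;(1,1,1)), (4;(1))]
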